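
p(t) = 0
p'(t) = 0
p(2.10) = 0.00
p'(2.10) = 0.00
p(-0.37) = 0.00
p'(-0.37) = 0.00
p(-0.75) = 0.00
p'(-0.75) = 0.00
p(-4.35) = 0.00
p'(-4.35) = 0.00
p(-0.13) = 0.00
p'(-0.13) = 0.00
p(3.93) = 0.00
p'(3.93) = 0.00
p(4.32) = 0.00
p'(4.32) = 0.00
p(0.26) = 0.00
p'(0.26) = 0.00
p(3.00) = 0.00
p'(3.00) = 0.00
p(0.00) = 0.00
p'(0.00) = 0.00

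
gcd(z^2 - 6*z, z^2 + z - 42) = z - 6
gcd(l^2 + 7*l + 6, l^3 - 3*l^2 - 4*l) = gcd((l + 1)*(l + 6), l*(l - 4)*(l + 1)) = l + 1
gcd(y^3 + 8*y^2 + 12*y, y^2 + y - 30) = y + 6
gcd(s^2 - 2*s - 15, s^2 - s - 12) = s + 3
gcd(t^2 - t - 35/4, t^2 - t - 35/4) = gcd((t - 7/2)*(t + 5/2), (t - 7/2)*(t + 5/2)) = t^2 - t - 35/4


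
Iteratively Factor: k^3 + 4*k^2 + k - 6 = (k + 2)*(k^2 + 2*k - 3) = (k + 2)*(k + 3)*(k - 1)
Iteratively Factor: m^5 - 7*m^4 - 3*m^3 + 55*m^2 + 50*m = (m)*(m^4 - 7*m^3 - 3*m^2 + 55*m + 50) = m*(m - 5)*(m^3 - 2*m^2 - 13*m - 10) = m*(m - 5)*(m + 1)*(m^2 - 3*m - 10) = m*(m - 5)*(m + 1)*(m + 2)*(m - 5)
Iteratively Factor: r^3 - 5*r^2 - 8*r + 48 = (r - 4)*(r^2 - r - 12) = (r - 4)^2*(r + 3)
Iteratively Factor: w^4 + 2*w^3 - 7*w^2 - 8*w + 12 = (w - 1)*(w^3 + 3*w^2 - 4*w - 12) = (w - 2)*(w - 1)*(w^2 + 5*w + 6) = (w - 2)*(w - 1)*(w + 3)*(w + 2)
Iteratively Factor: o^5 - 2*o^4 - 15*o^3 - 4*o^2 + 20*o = (o)*(o^4 - 2*o^3 - 15*o^2 - 4*o + 20) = o*(o - 1)*(o^3 - o^2 - 16*o - 20) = o*(o - 1)*(o + 2)*(o^2 - 3*o - 10) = o*(o - 1)*(o + 2)^2*(o - 5)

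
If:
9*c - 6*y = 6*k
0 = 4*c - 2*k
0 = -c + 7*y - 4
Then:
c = -8/9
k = -16/9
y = 4/9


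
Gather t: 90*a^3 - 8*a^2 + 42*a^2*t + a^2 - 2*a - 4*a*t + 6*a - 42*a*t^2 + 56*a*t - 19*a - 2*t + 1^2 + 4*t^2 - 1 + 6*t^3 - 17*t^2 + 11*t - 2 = 90*a^3 - 7*a^2 - 15*a + 6*t^3 + t^2*(-42*a - 13) + t*(42*a^2 + 52*a + 9) - 2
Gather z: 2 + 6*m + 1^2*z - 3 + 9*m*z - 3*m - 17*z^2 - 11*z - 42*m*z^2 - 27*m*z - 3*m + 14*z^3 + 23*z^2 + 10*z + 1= -18*m*z + 14*z^3 + z^2*(6 - 42*m)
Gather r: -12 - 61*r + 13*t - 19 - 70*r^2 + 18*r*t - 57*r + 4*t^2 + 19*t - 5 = -70*r^2 + r*(18*t - 118) + 4*t^2 + 32*t - 36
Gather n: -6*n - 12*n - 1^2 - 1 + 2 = -18*n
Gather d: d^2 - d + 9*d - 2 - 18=d^2 + 8*d - 20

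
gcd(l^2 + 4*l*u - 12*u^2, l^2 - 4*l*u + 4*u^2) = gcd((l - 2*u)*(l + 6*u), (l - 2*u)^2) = -l + 2*u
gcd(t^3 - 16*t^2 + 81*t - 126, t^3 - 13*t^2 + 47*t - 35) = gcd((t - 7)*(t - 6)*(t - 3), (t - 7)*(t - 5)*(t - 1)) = t - 7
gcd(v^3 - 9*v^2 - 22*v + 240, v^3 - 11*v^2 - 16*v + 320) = v^2 - 3*v - 40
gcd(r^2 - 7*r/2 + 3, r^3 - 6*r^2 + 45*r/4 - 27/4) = r - 3/2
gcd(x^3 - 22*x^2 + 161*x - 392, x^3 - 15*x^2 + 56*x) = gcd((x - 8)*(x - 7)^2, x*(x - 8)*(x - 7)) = x^2 - 15*x + 56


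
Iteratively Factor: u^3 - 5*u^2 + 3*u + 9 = (u - 3)*(u^2 - 2*u - 3) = (u - 3)^2*(u + 1)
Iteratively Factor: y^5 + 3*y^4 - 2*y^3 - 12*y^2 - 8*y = (y + 2)*(y^4 + y^3 - 4*y^2 - 4*y) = (y + 2)^2*(y^3 - y^2 - 2*y) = y*(y + 2)^2*(y^2 - y - 2) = y*(y + 1)*(y + 2)^2*(y - 2)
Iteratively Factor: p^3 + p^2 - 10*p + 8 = (p - 1)*(p^2 + 2*p - 8) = (p - 1)*(p + 4)*(p - 2)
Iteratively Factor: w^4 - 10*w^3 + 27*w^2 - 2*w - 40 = (w - 5)*(w^3 - 5*w^2 + 2*w + 8) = (w - 5)*(w - 4)*(w^2 - w - 2) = (w - 5)*(w - 4)*(w + 1)*(w - 2)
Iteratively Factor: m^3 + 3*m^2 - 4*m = (m)*(m^2 + 3*m - 4) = m*(m - 1)*(m + 4)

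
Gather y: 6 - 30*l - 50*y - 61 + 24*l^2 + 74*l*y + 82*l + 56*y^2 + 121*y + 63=24*l^2 + 52*l + 56*y^2 + y*(74*l + 71) + 8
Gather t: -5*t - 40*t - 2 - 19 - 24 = -45*t - 45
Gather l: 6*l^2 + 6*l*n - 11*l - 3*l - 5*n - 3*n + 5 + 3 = 6*l^2 + l*(6*n - 14) - 8*n + 8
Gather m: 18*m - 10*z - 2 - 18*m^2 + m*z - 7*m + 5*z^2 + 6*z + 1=-18*m^2 + m*(z + 11) + 5*z^2 - 4*z - 1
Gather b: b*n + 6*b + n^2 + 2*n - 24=b*(n + 6) + n^2 + 2*n - 24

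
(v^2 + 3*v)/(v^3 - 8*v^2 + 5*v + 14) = v*(v + 3)/(v^3 - 8*v^2 + 5*v + 14)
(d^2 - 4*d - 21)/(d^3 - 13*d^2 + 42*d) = (d + 3)/(d*(d - 6))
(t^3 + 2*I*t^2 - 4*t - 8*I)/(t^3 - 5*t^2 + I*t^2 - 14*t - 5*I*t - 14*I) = (t^2 + 2*t*(-1 + I) - 4*I)/(t^2 + t*(-7 + I) - 7*I)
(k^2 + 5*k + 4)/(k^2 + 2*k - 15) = (k^2 + 5*k + 4)/(k^2 + 2*k - 15)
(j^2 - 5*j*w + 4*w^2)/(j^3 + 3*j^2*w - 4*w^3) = (j - 4*w)/(j^2 + 4*j*w + 4*w^2)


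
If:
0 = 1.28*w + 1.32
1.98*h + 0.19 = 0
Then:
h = -0.10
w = -1.03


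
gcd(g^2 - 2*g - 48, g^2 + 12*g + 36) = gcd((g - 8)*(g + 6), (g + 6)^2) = g + 6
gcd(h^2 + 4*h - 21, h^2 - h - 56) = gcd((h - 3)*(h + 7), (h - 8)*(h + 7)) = h + 7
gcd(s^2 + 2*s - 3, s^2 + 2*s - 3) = s^2 + 2*s - 3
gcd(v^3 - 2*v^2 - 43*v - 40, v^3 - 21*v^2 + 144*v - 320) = v - 8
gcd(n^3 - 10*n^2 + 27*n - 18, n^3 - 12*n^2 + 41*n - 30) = n^2 - 7*n + 6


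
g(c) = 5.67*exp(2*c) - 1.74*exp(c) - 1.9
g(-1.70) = -2.03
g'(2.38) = 1305.10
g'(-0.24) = 5.65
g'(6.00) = 1844937.37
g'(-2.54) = -0.07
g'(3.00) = 4539.93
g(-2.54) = -2.00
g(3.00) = 2250.59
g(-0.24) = 0.24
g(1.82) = 203.34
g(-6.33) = -1.90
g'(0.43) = 24.12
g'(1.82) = 421.22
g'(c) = 11.34*exp(2*c) - 1.74*exp(c)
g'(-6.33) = -0.00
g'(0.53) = 29.78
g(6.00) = 922115.80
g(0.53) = 11.51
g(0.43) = 8.82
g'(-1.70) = 0.06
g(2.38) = 641.25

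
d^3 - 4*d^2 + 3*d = d*(d - 3)*(d - 1)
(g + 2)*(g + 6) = g^2 + 8*g + 12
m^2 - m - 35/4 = (m - 7/2)*(m + 5/2)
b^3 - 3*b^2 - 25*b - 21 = (b - 7)*(b + 1)*(b + 3)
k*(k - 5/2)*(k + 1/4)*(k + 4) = k^4 + 7*k^3/4 - 77*k^2/8 - 5*k/2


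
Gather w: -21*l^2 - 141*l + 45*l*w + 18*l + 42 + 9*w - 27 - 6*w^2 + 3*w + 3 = -21*l^2 - 123*l - 6*w^2 + w*(45*l + 12) + 18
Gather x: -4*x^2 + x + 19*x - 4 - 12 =-4*x^2 + 20*x - 16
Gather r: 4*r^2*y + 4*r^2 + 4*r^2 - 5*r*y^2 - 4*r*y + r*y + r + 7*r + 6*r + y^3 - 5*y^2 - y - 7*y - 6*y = r^2*(4*y + 8) + r*(-5*y^2 - 3*y + 14) + y^3 - 5*y^2 - 14*y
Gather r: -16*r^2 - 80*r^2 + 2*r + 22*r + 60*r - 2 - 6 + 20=-96*r^2 + 84*r + 12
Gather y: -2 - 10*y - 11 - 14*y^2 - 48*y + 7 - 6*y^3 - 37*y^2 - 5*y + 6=-6*y^3 - 51*y^2 - 63*y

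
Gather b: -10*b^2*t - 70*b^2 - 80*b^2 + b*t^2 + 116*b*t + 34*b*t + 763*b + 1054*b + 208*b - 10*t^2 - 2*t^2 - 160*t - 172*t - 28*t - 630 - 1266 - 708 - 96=b^2*(-10*t - 150) + b*(t^2 + 150*t + 2025) - 12*t^2 - 360*t - 2700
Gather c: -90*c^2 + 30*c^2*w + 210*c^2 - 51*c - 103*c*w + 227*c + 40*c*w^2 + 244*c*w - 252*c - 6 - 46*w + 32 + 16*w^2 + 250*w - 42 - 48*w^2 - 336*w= c^2*(30*w + 120) + c*(40*w^2 + 141*w - 76) - 32*w^2 - 132*w - 16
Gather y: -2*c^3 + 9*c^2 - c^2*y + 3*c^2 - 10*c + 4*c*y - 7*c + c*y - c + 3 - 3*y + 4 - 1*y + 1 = -2*c^3 + 12*c^2 - 18*c + y*(-c^2 + 5*c - 4) + 8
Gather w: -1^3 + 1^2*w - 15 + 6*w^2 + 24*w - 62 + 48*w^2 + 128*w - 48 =54*w^2 + 153*w - 126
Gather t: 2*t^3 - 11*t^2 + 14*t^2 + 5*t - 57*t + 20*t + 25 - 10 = 2*t^3 + 3*t^2 - 32*t + 15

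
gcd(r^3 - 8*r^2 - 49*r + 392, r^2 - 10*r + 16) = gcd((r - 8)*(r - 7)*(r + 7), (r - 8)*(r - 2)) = r - 8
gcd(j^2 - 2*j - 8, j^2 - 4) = j + 2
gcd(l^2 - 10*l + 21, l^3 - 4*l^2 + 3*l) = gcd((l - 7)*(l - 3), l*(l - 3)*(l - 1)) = l - 3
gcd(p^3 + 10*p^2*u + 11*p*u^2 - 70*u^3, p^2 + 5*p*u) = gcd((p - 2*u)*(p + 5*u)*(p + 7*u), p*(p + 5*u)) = p + 5*u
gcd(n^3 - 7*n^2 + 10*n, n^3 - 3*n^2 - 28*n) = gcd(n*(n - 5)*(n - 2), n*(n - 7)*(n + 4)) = n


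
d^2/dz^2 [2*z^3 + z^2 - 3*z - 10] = 12*z + 2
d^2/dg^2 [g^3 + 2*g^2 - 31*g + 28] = 6*g + 4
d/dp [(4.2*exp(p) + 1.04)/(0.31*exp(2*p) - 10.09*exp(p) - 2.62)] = (-(0.62*exp(p) - 10.09)*(4.2*exp(p) + 1.04) + 1.302*exp(2*p) - 42.378*exp(p) - 11.004)*exp(p)/(-0.31*exp(2*p) + 10.09*exp(p) + 2.62)^2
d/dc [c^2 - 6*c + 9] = 2*c - 6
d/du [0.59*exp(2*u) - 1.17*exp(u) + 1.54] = (1.18*exp(u) - 1.17)*exp(u)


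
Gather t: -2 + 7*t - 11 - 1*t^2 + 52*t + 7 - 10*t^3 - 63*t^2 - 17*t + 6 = -10*t^3 - 64*t^2 + 42*t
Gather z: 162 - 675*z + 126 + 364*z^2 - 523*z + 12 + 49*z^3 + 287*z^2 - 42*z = 49*z^3 + 651*z^2 - 1240*z + 300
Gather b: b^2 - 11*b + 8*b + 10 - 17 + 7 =b^2 - 3*b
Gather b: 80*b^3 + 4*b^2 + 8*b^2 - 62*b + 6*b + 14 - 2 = 80*b^3 + 12*b^2 - 56*b + 12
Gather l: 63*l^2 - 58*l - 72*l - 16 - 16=63*l^2 - 130*l - 32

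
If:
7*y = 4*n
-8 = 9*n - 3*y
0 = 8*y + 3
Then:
No Solution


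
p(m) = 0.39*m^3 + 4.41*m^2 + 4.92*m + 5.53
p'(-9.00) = 20.31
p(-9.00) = 34.15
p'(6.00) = 99.96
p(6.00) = 278.05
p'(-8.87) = 18.74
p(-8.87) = 36.69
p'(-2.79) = -10.58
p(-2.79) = 17.66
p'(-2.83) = -10.67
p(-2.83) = 18.09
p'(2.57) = 35.32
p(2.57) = 53.92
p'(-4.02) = -11.63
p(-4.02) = 31.68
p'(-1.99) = -8.00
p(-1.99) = 10.13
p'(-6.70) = -1.65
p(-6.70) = 53.23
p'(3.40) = 48.43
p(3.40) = 88.57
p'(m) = 1.17*m^2 + 8.82*m + 4.92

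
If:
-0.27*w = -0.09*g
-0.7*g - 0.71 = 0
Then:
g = -1.01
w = -0.34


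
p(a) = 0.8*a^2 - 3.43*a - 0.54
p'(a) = 1.6*a - 3.43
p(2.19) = -4.21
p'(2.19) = 0.07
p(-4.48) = 30.88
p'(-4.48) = -10.60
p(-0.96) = 3.49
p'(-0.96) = -4.97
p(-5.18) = 38.69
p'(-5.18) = -11.72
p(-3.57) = 21.90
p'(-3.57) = -9.14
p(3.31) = -3.13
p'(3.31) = 1.87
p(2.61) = -4.04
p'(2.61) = 0.75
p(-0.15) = -0.01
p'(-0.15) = -3.67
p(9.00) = 33.39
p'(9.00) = 10.97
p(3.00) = -3.63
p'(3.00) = 1.37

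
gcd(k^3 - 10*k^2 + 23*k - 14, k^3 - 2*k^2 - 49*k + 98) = k^2 - 9*k + 14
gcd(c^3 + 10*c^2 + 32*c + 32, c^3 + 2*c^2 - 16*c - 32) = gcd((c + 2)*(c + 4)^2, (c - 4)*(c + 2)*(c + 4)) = c^2 + 6*c + 8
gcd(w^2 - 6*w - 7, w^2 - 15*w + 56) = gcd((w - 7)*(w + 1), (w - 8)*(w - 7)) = w - 7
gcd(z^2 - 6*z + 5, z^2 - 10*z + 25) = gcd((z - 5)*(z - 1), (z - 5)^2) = z - 5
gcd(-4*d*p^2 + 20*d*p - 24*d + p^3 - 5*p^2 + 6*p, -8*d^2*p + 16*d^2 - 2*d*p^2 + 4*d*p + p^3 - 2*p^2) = -4*d*p + 8*d + p^2 - 2*p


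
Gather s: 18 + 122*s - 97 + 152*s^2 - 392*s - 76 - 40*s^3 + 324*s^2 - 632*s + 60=-40*s^3 + 476*s^2 - 902*s - 95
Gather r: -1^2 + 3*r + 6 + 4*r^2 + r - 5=4*r^2 + 4*r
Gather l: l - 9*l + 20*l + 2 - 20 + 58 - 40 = 12*l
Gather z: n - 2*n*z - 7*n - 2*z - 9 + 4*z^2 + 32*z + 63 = -6*n + 4*z^2 + z*(30 - 2*n) + 54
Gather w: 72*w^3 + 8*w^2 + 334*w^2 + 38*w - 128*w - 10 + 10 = 72*w^3 + 342*w^2 - 90*w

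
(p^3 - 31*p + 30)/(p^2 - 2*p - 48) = (p^2 - 6*p + 5)/(p - 8)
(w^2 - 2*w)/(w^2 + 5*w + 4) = w*(w - 2)/(w^2 + 5*w + 4)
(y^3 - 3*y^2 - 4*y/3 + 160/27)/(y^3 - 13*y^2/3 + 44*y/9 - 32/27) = (9*y^2 - 3*y - 20)/(9*y^2 - 15*y + 4)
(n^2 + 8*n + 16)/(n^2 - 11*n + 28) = (n^2 + 8*n + 16)/(n^2 - 11*n + 28)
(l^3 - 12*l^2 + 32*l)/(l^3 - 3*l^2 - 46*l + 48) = l*(l - 4)/(l^2 + 5*l - 6)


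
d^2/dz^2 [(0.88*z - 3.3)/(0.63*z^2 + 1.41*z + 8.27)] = ((1.6764 - 3.3264*z)*(0.63*z^2 + 1.41*z + 8.27) + (0.88*z - 3.3)*(1.26*z + 1.41)*(2.52*z + 2.82))/(0.63*z^2 + 1.41*z + 8.27)^3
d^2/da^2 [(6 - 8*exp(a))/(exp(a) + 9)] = 78*(exp(a) - 9)*exp(a)/(exp(3*a) + 27*exp(2*a) + 243*exp(a) + 729)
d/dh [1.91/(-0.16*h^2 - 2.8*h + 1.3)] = (0.6112*h + 5.348)/(0.16*h^2 + 2.8*h - 1.3)^2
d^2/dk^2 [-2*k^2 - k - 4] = -4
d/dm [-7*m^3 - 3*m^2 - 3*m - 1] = -21*m^2 - 6*m - 3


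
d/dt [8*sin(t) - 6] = 8*cos(t)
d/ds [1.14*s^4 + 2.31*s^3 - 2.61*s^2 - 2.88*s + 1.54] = 4.56*s^3 + 6.93*s^2 - 5.22*s - 2.88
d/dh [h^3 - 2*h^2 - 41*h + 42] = 3*h^2 - 4*h - 41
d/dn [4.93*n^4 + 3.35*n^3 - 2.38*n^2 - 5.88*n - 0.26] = 19.72*n^3 + 10.05*n^2 - 4.76*n - 5.88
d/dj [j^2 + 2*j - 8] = 2*j + 2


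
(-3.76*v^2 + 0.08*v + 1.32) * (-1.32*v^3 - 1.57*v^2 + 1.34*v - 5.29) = 4.9632*v^5 + 5.7976*v^4 - 6.9064*v^3 + 17.9252*v^2 + 1.3456*v - 6.9828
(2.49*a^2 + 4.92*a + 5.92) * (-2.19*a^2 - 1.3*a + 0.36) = -5.4531*a^4 - 14.0118*a^3 - 18.4644*a^2 - 5.9248*a + 2.1312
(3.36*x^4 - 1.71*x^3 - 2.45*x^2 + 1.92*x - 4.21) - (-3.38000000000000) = 3.36*x^4 - 1.71*x^3 - 2.45*x^2 + 1.92*x - 0.83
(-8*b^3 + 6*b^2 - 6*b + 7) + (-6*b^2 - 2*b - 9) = -8*b^3 - 8*b - 2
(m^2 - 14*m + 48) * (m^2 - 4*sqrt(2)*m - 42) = m^4 - 14*m^3 - 4*sqrt(2)*m^3 + 6*m^2 + 56*sqrt(2)*m^2 - 192*sqrt(2)*m + 588*m - 2016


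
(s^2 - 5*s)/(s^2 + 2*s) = (s - 5)/(s + 2)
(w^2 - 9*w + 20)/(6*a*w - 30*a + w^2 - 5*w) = (w - 4)/(6*a + w)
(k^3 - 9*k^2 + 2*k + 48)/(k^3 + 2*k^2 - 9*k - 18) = (k - 8)/(k + 3)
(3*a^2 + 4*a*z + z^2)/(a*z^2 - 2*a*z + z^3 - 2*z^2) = (3*a + z)/(z*(z - 2))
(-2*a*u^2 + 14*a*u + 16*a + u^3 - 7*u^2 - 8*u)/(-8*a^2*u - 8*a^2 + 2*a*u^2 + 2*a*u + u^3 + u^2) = (u - 8)/(4*a + u)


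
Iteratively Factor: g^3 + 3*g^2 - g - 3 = (g + 3)*(g^2 - 1) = (g + 1)*(g + 3)*(g - 1)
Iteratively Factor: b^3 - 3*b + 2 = (b + 2)*(b^2 - 2*b + 1) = (b - 1)*(b + 2)*(b - 1)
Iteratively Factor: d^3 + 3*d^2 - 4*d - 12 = (d - 2)*(d^2 + 5*d + 6) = (d - 2)*(d + 2)*(d + 3)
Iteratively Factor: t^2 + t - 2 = (t + 2)*(t - 1)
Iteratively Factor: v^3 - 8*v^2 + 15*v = (v - 5)*(v^2 - 3*v) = (v - 5)*(v - 3)*(v)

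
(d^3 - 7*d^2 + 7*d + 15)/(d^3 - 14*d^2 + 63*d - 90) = (d + 1)/(d - 6)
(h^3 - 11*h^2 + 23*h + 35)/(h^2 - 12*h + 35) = h + 1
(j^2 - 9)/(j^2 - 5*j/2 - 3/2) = 2*(j + 3)/(2*j + 1)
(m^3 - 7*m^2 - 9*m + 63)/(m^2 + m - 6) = (m^2 - 10*m + 21)/(m - 2)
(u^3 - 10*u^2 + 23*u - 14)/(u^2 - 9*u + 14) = u - 1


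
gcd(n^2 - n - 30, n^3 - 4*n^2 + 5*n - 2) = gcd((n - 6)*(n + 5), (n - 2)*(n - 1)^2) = 1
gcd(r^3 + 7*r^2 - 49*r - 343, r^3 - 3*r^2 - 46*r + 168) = r + 7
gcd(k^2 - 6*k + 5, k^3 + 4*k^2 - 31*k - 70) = k - 5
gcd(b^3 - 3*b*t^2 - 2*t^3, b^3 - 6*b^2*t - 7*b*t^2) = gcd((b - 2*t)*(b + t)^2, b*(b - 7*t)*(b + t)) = b + t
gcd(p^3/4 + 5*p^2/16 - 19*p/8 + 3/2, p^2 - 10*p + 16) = p - 2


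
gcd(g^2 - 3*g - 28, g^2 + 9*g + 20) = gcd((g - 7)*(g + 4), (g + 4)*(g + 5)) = g + 4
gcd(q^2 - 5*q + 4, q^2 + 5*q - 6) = q - 1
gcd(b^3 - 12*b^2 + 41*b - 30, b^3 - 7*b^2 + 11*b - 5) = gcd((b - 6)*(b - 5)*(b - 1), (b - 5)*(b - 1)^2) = b^2 - 6*b + 5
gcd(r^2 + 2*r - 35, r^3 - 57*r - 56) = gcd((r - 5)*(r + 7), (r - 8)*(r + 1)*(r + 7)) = r + 7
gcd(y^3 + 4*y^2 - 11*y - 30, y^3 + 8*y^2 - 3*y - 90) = y^2 + 2*y - 15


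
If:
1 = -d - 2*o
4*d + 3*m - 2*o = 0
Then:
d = -2*o - 1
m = 10*o/3 + 4/3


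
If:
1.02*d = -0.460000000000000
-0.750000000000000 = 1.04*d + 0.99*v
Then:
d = -0.45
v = -0.28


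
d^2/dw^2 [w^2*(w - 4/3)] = 6*w - 8/3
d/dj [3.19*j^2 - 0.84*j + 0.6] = 6.38*j - 0.84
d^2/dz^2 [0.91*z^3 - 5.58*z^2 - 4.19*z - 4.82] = 5.46*z - 11.16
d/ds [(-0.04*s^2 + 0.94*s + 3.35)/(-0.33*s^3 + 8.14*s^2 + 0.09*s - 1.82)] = (-0.0132*s^4 + 0.6204*s^3 - 4.3387*s^2 - 54.3924*s - 2.0123)/(0.1089*s^6 - 5.3724*s^5 + 66.2002*s^4 + 2.6664*s^3 - 29.6215*s^2 - 0.3276*s + 3.3124)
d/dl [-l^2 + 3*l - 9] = 3 - 2*l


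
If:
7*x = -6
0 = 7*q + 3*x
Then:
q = 18/49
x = -6/7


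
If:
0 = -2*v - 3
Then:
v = -3/2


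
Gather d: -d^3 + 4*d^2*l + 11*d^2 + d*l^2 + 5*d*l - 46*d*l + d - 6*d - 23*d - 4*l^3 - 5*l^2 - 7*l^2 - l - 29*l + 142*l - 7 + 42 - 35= -d^3 + d^2*(4*l + 11) + d*(l^2 - 41*l - 28) - 4*l^3 - 12*l^2 + 112*l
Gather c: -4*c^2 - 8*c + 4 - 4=-4*c^2 - 8*c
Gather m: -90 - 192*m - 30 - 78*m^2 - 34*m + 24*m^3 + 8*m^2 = 24*m^3 - 70*m^2 - 226*m - 120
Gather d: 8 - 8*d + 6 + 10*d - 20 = 2*d - 6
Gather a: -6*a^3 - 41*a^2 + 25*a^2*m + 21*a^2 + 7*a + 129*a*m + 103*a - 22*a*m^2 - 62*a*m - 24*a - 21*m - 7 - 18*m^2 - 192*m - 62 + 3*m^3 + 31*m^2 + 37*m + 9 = -6*a^3 + a^2*(25*m - 20) + a*(-22*m^2 + 67*m + 86) + 3*m^3 + 13*m^2 - 176*m - 60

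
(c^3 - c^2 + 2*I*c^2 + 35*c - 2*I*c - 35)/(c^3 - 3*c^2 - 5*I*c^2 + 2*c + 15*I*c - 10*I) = (c + 7*I)/(c - 2)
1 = 1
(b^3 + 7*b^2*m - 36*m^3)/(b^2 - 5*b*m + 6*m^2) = (b^2 + 9*b*m + 18*m^2)/(b - 3*m)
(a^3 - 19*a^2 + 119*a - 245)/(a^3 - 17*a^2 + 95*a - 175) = (a - 7)/(a - 5)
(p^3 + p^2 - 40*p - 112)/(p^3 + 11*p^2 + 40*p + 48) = (p - 7)/(p + 3)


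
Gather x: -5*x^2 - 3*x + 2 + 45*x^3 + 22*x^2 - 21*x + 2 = 45*x^3 + 17*x^2 - 24*x + 4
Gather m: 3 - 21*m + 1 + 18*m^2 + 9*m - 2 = 18*m^2 - 12*m + 2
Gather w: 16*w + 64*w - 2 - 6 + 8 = 80*w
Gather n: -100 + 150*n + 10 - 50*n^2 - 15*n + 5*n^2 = -45*n^2 + 135*n - 90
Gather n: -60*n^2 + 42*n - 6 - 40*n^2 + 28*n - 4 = -100*n^2 + 70*n - 10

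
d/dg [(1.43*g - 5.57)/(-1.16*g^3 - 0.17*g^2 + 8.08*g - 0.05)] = (3.3176*g^3 - 19.1405*g^2 - 1.8938*g + 44.9341)/(1.3456*g^6 + 0.3944*g^5 - 18.7167*g^4 - 2.6312*g^3 + 65.3034*g^2 - 0.808*g + 0.0025)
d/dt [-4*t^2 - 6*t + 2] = -8*t - 6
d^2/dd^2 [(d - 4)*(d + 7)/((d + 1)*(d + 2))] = 60*(-3*d^2 - 9*d - 7)/(d^6 + 9*d^5 + 33*d^4 + 63*d^3 + 66*d^2 + 36*d + 8)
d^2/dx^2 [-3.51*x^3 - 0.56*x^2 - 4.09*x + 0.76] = -21.06*x - 1.12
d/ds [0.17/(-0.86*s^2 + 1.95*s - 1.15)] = (0.2924*s - 0.3315)/(0.86*s^2 - 1.95*s + 1.15)^2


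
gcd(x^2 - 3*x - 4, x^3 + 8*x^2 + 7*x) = x + 1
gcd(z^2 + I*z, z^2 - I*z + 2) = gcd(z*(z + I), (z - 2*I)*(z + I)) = z + I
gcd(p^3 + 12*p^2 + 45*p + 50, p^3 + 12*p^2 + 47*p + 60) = p + 5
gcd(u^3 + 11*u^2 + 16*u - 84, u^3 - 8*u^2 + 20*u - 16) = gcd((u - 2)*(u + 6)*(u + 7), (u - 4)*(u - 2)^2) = u - 2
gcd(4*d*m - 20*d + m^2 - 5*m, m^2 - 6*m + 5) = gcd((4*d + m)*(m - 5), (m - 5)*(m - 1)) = m - 5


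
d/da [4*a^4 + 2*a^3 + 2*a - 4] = 16*a^3 + 6*a^2 + 2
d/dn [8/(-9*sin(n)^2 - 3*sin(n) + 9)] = 8*(6*sin(n) + 1)*cos(n)/(3*(sin(n) - 3*cos(n)^2)^2)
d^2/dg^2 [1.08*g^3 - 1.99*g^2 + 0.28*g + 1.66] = 6.48*g - 3.98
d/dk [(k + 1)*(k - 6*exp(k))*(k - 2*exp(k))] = -8*k^2*exp(k) + 3*k^2 + 24*k*exp(2*k) - 24*k*exp(k) + 2*k + 36*exp(2*k) - 8*exp(k)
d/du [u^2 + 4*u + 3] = 2*u + 4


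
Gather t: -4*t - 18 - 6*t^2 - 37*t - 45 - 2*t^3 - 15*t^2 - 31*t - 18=-2*t^3 - 21*t^2 - 72*t - 81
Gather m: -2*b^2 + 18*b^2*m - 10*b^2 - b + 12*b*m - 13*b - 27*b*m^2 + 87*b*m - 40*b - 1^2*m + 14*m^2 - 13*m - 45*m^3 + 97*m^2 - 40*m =-12*b^2 - 54*b - 45*m^3 + m^2*(111 - 27*b) + m*(18*b^2 + 99*b - 54)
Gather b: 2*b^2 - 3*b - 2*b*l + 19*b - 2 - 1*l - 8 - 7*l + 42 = 2*b^2 + b*(16 - 2*l) - 8*l + 32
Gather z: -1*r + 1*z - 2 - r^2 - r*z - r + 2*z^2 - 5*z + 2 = -r^2 - 2*r + 2*z^2 + z*(-r - 4)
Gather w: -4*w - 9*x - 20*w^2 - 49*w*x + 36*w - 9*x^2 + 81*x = -20*w^2 + w*(32 - 49*x) - 9*x^2 + 72*x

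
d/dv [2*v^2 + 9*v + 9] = 4*v + 9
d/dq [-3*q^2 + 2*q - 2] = 2 - 6*q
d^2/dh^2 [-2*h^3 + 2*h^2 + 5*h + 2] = 4 - 12*h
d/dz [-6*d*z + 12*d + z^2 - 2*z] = -6*d + 2*z - 2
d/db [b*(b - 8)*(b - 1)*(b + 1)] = 4*b^3 - 24*b^2 - 2*b + 8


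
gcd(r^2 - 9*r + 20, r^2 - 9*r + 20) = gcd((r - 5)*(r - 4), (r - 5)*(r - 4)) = r^2 - 9*r + 20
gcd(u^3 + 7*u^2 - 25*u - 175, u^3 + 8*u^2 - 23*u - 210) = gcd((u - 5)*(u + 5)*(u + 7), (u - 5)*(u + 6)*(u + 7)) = u^2 + 2*u - 35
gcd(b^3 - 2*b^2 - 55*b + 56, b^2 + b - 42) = b + 7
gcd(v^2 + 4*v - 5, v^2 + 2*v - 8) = 1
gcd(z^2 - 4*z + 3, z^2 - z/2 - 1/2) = z - 1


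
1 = 1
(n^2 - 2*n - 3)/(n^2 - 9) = (n + 1)/(n + 3)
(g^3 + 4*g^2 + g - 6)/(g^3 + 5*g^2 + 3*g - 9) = (g + 2)/(g + 3)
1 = 1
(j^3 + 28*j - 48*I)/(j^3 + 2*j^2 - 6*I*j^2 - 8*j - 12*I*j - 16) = (j + 6*I)/(j + 2)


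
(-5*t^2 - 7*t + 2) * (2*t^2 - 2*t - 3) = -10*t^4 - 4*t^3 + 33*t^2 + 17*t - 6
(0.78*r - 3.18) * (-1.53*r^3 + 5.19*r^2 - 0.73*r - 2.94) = -1.1934*r^4 + 8.9136*r^3 - 17.0736*r^2 + 0.0282*r + 9.3492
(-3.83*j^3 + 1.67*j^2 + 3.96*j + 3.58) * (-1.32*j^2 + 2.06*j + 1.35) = 5.0556*j^5 - 10.0942*j^4 - 6.9575*j^3 + 5.6865*j^2 + 12.7208*j + 4.833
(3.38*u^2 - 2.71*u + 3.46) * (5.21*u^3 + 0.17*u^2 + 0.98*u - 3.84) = 17.6098*u^5 - 13.5445*u^4 + 20.8783*u^3 - 15.0468*u^2 + 13.7972*u - 13.2864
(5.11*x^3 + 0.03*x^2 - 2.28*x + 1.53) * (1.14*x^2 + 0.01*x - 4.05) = 5.8254*x^5 + 0.0853*x^4 - 23.2944*x^3 + 1.5999*x^2 + 9.2493*x - 6.1965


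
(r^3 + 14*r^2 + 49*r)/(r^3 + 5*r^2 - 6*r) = (r^2 + 14*r + 49)/(r^2 + 5*r - 6)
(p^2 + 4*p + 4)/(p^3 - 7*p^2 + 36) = (p + 2)/(p^2 - 9*p + 18)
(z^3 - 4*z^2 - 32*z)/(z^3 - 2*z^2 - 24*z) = (z - 8)/(z - 6)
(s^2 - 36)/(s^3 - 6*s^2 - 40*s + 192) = (s - 6)/(s^2 - 12*s + 32)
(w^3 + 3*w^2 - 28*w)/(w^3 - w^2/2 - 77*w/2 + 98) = 2*w/(2*w - 7)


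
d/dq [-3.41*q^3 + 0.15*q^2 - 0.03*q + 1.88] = -10.23*q^2 + 0.3*q - 0.03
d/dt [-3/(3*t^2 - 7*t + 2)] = 3*(6*t - 7)/(3*t^2 - 7*t + 2)^2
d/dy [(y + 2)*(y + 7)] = 2*y + 9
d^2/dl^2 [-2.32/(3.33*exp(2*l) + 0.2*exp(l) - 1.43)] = (-2.32*(6.66*exp(l) + 0.2)*(13.32*exp(l) + 0.4)*exp(l) + (30.9024*exp(l) + 0.464)*(3.33*exp(2*l) + 0.2*exp(l) - 1.43))*exp(l)/(3.33*exp(2*l) + 0.2*exp(l) - 1.43)^3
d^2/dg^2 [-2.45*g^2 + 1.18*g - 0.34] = -4.90000000000000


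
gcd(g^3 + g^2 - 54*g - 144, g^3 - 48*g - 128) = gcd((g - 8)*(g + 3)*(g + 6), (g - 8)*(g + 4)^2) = g - 8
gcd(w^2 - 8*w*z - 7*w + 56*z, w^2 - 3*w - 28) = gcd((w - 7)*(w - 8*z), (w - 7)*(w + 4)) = w - 7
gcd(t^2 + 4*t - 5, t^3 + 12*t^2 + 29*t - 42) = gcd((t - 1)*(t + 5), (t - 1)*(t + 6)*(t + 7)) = t - 1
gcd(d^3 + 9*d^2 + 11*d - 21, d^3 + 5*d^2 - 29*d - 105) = d^2 + 10*d + 21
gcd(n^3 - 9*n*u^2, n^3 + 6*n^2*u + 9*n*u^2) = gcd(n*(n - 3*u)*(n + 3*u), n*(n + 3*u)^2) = n^2 + 3*n*u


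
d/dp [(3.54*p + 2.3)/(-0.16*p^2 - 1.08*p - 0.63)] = (0.5664*p^2 + 0.736*p + 0.2538)/(0.0256*p^4 + 0.3456*p^3 + 1.368*p^2 + 1.3608*p + 0.3969)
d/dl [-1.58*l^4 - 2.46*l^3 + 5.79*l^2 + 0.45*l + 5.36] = -6.32*l^3 - 7.38*l^2 + 11.58*l + 0.45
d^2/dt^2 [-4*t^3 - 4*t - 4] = -24*t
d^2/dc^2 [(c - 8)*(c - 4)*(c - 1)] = 6*c - 26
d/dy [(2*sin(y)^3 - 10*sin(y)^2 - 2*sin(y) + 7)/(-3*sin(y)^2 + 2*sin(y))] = 2*(-3*sin(y)^4 + 4*sin(y)^3 - 13*sin(y)^2 + 21*sin(y) - 7)*cos(y)/((3*sin(y) - 2)^2*sin(y)^2)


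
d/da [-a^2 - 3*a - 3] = -2*a - 3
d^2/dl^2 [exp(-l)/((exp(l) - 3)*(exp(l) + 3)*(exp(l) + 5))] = (16*exp(6*l) + 115*exp(5*l) + 117*exp(4*l) - 450*exp(3*l) - 126*exp(2*l) + 1215*exp(l) + 2025)*exp(-l)/(exp(9*l) + 15*exp(8*l) + 48*exp(7*l) - 280*exp(6*l) - 1782*exp(5*l) + 270*exp(4*l) + 17496*exp(3*l) + 19440*exp(2*l) - 54675*exp(l) - 91125)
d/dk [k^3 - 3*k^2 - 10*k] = 3*k^2 - 6*k - 10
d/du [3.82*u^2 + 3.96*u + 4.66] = 7.64*u + 3.96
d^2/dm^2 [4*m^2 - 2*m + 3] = 8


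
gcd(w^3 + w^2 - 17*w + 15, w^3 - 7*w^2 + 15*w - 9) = w^2 - 4*w + 3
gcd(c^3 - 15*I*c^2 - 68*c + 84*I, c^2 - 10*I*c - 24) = c - 6*I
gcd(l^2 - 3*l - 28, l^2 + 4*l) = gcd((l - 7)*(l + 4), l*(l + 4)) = l + 4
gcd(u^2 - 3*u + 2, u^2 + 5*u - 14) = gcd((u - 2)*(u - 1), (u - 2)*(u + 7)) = u - 2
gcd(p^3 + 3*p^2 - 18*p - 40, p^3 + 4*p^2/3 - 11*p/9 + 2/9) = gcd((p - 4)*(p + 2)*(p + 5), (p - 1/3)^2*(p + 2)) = p + 2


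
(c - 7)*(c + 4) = c^2 - 3*c - 28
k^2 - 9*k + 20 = (k - 5)*(k - 4)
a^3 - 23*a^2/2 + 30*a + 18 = (a - 6)^2*(a + 1/2)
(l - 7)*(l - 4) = l^2 - 11*l + 28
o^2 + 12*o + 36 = (o + 6)^2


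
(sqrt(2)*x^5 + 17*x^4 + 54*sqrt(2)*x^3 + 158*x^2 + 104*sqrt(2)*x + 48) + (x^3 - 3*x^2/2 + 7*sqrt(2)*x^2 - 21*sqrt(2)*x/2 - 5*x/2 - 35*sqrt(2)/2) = sqrt(2)*x^5 + 17*x^4 + x^3 + 54*sqrt(2)*x^3 + 7*sqrt(2)*x^2 + 313*x^2/2 - 5*x/2 + 187*sqrt(2)*x/2 - 35*sqrt(2)/2 + 48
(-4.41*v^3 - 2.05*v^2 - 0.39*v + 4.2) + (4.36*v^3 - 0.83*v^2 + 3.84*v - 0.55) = -0.0499999999999998*v^3 - 2.88*v^2 + 3.45*v + 3.65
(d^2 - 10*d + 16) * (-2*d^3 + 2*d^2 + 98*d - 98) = -2*d^5 + 22*d^4 + 46*d^3 - 1046*d^2 + 2548*d - 1568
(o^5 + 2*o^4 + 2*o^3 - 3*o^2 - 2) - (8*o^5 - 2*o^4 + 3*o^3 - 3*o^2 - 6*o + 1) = -7*o^5 + 4*o^4 - o^3 + 6*o - 3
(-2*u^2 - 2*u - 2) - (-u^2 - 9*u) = -u^2 + 7*u - 2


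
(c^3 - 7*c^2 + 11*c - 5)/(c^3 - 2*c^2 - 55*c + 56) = (c^2 - 6*c + 5)/(c^2 - c - 56)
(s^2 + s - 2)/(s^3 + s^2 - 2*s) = 1/s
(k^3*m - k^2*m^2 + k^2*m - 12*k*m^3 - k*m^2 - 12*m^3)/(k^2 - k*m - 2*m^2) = m*(-k^3 + k^2*m - k^2 + 12*k*m^2 + k*m + 12*m^2)/(-k^2 + k*m + 2*m^2)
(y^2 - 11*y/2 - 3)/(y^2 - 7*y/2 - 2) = (y - 6)/(y - 4)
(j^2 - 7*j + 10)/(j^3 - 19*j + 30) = (j - 5)/(j^2 + 2*j - 15)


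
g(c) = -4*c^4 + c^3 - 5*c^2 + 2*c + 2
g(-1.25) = -20.03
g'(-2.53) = 305.61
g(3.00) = -334.00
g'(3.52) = -693.86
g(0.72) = 0.15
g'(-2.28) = 230.03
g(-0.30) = 0.89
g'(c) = -16*c^3 + 3*c^2 - 10*c + 2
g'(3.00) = -433.00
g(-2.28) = -148.50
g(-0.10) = 1.75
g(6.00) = -5134.00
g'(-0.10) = 3.05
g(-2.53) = -215.14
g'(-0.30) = 5.70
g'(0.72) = -9.62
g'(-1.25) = 50.44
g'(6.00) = -3406.00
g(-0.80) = -4.95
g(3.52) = -623.39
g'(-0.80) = 20.11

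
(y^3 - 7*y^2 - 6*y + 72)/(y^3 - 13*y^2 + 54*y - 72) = (y + 3)/(y - 3)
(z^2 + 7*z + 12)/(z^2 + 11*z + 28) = (z + 3)/(z + 7)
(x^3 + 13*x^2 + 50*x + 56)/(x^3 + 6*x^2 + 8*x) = (x + 7)/x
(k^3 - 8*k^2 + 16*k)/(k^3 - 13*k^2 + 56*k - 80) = k/(k - 5)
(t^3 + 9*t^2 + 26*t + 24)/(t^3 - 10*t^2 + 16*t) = (t^3 + 9*t^2 + 26*t + 24)/(t*(t^2 - 10*t + 16))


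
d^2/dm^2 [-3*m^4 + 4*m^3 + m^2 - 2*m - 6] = -36*m^2 + 24*m + 2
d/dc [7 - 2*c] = -2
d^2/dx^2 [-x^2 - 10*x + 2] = -2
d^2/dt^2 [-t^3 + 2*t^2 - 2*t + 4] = 4 - 6*t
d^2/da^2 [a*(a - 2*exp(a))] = -2*a*exp(a) - 4*exp(a) + 2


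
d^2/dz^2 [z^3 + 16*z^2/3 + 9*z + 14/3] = 6*z + 32/3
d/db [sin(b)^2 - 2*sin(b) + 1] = 2*(sin(b) - 1)*cos(b)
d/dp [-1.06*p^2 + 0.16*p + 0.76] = 0.16 - 2.12*p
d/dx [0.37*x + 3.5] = 0.370000000000000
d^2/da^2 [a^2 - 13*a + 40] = 2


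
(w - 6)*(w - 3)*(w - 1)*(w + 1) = w^4 - 9*w^3 + 17*w^2 + 9*w - 18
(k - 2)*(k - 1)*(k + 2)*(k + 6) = k^4 + 5*k^3 - 10*k^2 - 20*k + 24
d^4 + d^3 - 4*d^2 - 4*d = d*(d - 2)*(d + 1)*(d + 2)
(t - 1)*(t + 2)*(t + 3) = t^3 + 4*t^2 + t - 6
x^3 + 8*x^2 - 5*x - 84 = (x - 3)*(x + 4)*(x + 7)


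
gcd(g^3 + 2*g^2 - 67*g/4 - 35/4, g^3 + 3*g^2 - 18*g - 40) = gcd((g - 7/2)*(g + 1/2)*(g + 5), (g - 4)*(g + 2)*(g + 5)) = g + 5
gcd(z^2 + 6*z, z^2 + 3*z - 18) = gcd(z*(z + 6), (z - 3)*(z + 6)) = z + 6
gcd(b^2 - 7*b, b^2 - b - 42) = b - 7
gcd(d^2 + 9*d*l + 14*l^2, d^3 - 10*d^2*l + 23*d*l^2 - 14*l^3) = 1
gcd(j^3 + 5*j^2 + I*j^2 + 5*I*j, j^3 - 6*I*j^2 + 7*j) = j^2 + I*j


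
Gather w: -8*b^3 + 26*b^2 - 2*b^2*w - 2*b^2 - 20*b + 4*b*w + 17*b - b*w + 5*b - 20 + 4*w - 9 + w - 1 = -8*b^3 + 24*b^2 + 2*b + w*(-2*b^2 + 3*b + 5) - 30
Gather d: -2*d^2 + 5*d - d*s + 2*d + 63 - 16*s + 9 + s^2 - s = -2*d^2 + d*(7 - s) + s^2 - 17*s + 72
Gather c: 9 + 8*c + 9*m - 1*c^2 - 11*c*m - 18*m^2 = -c^2 + c*(8 - 11*m) - 18*m^2 + 9*m + 9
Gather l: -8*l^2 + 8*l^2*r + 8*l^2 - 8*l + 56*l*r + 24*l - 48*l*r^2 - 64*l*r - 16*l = 8*l^2*r + l*(-48*r^2 - 8*r)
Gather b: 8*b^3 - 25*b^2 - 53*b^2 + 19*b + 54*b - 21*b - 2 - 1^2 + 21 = 8*b^3 - 78*b^2 + 52*b + 18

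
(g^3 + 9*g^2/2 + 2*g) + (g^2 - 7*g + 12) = g^3 + 11*g^2/2 - 5*g + 12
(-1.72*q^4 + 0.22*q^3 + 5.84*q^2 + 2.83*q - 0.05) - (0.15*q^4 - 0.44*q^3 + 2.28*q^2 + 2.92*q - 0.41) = -1.87*q^4 + 0.66*q^3 + 3.56*q^2 - 0.0899999999999999*q + 0.36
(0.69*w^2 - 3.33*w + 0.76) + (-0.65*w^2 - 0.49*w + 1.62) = 0.0399999999999999*w^2 - 3.82*w + 2.38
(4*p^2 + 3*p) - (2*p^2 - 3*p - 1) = 2*p^2 + 6*p + 1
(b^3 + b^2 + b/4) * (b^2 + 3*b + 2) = b^5 + 4*b^4 + 21*b^3/4 + 11*b^2/4 + b/2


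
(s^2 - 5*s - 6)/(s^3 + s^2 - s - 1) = (s - 6)/(s^2 - 1)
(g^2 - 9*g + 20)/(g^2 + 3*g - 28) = (g - 5)/(g + 7)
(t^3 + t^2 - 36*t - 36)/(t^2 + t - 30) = (t^2 - 5*t - 6)/(t - 5)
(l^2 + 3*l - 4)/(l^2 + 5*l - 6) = (l + 4)/(l + 6)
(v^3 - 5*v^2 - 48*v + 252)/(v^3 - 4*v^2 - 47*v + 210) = (v - 6)/(v - 5)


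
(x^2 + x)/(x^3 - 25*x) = (x + 1)/(x^2 - 25)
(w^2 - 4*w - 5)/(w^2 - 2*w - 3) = (w - 5)/(w - 3)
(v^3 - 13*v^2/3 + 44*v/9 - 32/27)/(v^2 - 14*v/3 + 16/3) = (9*v^2 - 15*v + 4)/(9*(v - 2))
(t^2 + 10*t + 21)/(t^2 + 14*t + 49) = (t + 3)/(t + 7)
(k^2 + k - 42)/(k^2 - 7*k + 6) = (k + 7)/(k - 1)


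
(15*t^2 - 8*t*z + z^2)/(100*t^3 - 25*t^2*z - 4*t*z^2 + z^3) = (-3*t + z)/(-20*t^2 + t*z + z^2)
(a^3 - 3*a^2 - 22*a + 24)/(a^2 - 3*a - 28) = (a^2 - 7*a + 6)/(a - 7)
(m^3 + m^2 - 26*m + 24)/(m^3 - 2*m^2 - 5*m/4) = 4*(-m^3 - m^2 + 26*m - 24)/(m*(-4*m^2 + 8*m + 5))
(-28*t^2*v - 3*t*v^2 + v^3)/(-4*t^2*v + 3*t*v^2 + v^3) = (7*t - v)/(t - v)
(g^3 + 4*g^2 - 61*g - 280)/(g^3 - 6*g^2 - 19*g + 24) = (g^2 + 12*g + 35)/(g^2 + 2*g - 3)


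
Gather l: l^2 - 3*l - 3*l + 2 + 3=l^2 - 6*l + 5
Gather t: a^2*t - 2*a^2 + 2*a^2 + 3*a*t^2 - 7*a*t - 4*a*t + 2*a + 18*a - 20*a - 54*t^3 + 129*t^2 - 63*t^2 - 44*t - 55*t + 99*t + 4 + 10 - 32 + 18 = -54*t^3 + t^2*(3*a + 66) + t*(a^2 - 11*a)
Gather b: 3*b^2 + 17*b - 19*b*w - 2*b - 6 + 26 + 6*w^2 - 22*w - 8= 3*b^2 + b*(15 - 19*w) + 6*w^2 - 22*w + 12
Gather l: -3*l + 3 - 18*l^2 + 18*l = -18*l^2 + 15*l + 3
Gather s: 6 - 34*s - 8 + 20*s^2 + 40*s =20*s^2 + 6*s - 2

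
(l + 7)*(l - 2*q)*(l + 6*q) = l^3 + 4*l^2*q + 7*l^2 - 12*l*q^2 + 28*l*q - 84*q^2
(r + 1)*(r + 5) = r^2 + 6*r + 5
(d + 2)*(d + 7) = d^2 + 9*d + 14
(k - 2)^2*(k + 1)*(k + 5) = k^4 + 2*k^3 - 15*k^2 + 4*k + 20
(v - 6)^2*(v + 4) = v^3 - 8*v^2 - 12*v + 144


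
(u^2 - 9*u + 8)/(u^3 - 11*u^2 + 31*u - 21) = (u - 8)/(u^2 - 10*u + 21)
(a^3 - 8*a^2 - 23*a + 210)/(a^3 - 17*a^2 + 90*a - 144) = (a^2 - 2*a - 35)/(a^2 - 11*a + 24)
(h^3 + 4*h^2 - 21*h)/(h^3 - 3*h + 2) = h*(h^2 + 4*h - 21)/(h^3 - 3*h + 2)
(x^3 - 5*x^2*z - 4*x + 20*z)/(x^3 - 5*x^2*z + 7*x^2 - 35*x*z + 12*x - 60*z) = (x^2 - 4)/(x^2 + 7*x + 12)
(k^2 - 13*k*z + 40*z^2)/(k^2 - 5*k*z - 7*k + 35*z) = (k - 8*z)/(k - 7)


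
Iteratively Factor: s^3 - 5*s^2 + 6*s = (s - 3)*(s^2 - 2*s) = (s - 3)*(s - 2)*(s)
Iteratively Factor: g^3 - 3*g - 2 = (g + 1)*(g^2 - g - 2) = (g - 2)*(g + 1)*(g + 1)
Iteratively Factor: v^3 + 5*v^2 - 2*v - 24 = (v + 3)*(v^2 + 2*v - 8) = (v - 2)*(v + 3)*(v + 4)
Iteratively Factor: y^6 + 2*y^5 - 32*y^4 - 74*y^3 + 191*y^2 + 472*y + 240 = (y + 4)*(y^5 - 2*y^4 - 24*y^3 + 22*y^2 + 103*y + 60) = (y + 1)*(y + 4)*(y^4 - 3*y^3 - 21*y^2 + 43*y + 60) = (y - 5)*(y + 1)*(y + 4)*(y^3 + 2*y^2 - 11*y - 12) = (y - 5)*(y + 1)*(y + 4)^2*(y^2 - 2*y - 3) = (y - 5)*(y - 3)*(y + 1)*(y + 4)^2*(y + 1)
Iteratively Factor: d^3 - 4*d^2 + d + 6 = (d + 1)*(d^2 - 5*d + 6) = (d - 3)*(d + 1)*(d - 2)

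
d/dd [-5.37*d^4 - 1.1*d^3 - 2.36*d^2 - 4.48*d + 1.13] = -21.48*d^3 - 3.3*d^2 - 4.72*d - 4.48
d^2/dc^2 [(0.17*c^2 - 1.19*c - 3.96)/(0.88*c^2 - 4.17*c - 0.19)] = (-0.595408000000001*c^3 - 18.2292*c^2 + 85.995888*c - 137.146364)/(0.681472*c^6 - 9.687744*c^5 + 45.465288*c^4 - 68.328369*c^3 - 9.816369*c^2 - 0.451611*c - 0.006859)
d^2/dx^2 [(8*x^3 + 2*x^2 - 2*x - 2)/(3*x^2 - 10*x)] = 4*(421*x^3 - 27*x^2 + 90*x - 100)/(x^3*(27*x^3 - 270*x^2 + 900*x - 1000))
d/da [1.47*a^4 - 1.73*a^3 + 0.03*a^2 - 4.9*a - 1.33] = 5.88*a^3 - 5.19*a^2 + 0.06*a - 4.9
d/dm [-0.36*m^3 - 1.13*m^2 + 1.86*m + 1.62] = -1.08*m^2 - 2.26*m + 1.86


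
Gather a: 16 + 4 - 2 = 18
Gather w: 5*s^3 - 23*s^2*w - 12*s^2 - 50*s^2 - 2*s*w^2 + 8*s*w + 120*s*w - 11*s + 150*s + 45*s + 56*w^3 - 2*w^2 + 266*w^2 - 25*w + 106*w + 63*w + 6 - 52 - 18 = 5*s^3 - 62*s^2 + 184*s + 56*w^3 + w^2*(264 - 2*s) + w*(-23*s^2 + 128*s + 144) - 64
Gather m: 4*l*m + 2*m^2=4*l*m + 2*m^2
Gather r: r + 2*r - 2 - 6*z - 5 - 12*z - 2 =3*r - 18*z - 9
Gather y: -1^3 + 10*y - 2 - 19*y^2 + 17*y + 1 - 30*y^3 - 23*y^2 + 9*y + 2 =-30*y^3 - 42*y^2 + 36*y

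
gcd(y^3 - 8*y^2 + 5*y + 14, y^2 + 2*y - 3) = 1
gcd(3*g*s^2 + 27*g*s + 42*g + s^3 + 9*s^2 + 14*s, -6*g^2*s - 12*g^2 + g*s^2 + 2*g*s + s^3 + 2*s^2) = 3*g*s + 6*g + s^2 + 2*s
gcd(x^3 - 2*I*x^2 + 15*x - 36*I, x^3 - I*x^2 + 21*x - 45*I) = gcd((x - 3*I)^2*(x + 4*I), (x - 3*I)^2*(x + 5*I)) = x^2 - 6*I*x - 9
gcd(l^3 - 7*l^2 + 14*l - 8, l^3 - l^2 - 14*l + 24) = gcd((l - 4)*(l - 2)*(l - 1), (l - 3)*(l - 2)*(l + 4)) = l - 2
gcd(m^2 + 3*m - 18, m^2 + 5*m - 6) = m + 6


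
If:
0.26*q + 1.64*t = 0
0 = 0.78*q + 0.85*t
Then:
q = 0.00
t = 0.00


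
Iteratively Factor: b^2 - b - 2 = (b + 1)*(b - 2)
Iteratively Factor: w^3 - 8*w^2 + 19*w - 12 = (w - 3)*(w^2 - 5*w + 4) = (w - 3)*(w - 1)*(w - 4)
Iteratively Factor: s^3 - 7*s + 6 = (s - 1)*(s^2 + s - 6) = (s - 2)*(s - 1)*(s + 3)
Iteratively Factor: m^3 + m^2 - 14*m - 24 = (m + 2)*(m^2 - m - 12) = (m - 4)*(m + 2)*(m + 3)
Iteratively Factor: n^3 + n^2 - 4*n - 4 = (n + 1)*(n^2 - 4) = (n + 1)*(n + 2)*(n - 2)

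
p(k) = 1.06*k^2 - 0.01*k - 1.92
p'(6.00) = 12.71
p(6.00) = 36.18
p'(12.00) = 25.43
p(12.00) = 150.60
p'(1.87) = 3.95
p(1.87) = 1.77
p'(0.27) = 0.56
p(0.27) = -1.85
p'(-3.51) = -7.45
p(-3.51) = 11.17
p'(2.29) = 4.84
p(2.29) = 3.62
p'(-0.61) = -1.30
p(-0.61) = -1.52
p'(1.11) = 2.34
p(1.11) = -0.63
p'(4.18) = 8.85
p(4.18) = 16.56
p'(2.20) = 4.65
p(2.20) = 3.19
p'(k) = 2.12*k - 0.01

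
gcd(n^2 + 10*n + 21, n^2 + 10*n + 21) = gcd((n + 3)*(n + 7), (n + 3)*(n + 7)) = n^2 + 10*n + 21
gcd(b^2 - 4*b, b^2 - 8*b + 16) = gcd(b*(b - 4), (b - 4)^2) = b - 4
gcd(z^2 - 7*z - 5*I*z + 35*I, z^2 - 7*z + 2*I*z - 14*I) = z - 7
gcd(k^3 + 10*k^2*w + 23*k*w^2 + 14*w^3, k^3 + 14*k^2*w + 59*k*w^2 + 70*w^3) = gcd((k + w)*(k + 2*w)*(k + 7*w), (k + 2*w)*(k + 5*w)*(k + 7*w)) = k^2 + 9*k*w + 14*w^2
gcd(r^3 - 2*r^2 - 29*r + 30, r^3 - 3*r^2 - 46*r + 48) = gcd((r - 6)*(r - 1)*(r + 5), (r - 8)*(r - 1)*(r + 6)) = r - 1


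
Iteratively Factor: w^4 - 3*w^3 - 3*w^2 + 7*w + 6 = (w - 3)*(w^3 - 3*w - 2) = (w - 3)*(w + 1)*(w^2 - w - 2) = (w - 3)*(w + 1)^2*(w - 2)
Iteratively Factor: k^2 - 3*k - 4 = (k - 4)*(k + 1)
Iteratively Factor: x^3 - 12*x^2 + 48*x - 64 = (x - 4)*(x^2 - 8*x + 16) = (x - 4)^2*(x - 4)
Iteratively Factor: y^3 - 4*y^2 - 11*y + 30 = (y - 5)*(y^2 + y - 6) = (y - 5)*(y + 3)*(y - 2)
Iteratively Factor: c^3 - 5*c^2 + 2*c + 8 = (c + 1)*(c^2 - 6*c + 8) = (c - 2)*(c + 1)*(c - 4)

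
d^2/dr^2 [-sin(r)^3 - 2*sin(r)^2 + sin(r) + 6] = 9*sin(r)^3 + 8*sin(r)^2 - 7*sin(r) - 4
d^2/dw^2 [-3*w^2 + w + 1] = -6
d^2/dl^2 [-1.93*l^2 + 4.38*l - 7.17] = -3.86000000000000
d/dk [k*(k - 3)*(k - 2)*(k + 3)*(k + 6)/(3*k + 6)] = 2*(2*k^5 + 11*k^4 - 5*k^3 - 81*k^2 - 72*k + 108)/(3*(k^2 + 4*k + 4))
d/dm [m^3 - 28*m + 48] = 3*m^2 - 28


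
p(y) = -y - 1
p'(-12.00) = -1.00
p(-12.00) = 11.00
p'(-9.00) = -1.00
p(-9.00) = 8.00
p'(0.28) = -1.00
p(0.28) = -1.28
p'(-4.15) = -1.00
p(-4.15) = 3.15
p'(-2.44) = -1.00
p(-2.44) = 1.44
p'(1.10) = -1.00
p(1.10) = -2.10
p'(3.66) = -1.00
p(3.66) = -4.66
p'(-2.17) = -1.00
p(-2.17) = 1.17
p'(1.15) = -1.00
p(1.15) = -2.15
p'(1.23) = -1.00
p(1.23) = -2.23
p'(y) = -1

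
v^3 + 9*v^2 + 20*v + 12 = (v + 1)*(v + 2)*(v + 6)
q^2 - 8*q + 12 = (q - 6)*(q - 2)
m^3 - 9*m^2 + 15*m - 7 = (m - 7)*(m - 1)^2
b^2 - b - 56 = (b - 8)*(b + 7)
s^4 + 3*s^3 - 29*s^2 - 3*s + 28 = (s - 4)*(s - 1)*(s + 1)*(s + 7)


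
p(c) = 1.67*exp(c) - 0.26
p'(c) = 1.67*exp(c)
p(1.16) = 5.07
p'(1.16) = 5.33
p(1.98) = 11.84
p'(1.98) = 12.10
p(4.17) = 107.81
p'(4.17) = 108.07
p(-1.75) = 0.03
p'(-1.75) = 0.29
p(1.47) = 7.00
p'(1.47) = 7.26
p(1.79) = 9.74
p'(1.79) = 10.00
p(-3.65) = -0.22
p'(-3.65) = 0.04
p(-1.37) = 0.16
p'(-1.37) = 0.42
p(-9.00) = -0.26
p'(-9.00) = 0.00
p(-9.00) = -0.26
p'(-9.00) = 0.00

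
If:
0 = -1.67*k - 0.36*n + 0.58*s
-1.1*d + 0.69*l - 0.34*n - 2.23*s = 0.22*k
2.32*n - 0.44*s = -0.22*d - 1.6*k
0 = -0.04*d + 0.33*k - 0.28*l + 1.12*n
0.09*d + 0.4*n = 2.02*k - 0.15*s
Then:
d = 0.00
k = 0.00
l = 0.00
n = 0.00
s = 0.00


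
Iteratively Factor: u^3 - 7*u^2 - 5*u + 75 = (u - 5)*(u^2 - 2*u - 15) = (u - 5)^2*(u + 3)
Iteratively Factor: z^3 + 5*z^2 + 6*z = (z + 3)*(z^2 + 2*z) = (z + 2)*(z + 3)*(z)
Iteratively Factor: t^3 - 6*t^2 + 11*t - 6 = (t - 1)*(t^2 - 5*t + 6) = (t - 2)*(t - 1)*(t - 3)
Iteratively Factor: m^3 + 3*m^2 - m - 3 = (m + 3)*(m^2 - 1) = (m - 1)*(m + 3)*(m + 1)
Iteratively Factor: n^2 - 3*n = (n)*(n - 3)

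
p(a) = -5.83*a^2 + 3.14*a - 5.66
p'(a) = 3.14 - 11.66*a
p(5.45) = -161.71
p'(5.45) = -60.41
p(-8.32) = -435.35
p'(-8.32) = 100.15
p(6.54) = -234.48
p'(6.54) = -73.12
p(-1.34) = -20.34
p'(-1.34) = 18.76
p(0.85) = -7.20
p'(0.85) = -6.77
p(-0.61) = -9.74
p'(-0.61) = 10.25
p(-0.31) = -7.19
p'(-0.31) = 6.75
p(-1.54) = -24.32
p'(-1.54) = 21.10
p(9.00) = -449.63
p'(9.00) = -101.80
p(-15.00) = -1364.51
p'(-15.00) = 178.04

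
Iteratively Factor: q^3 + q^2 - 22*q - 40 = (q + 2)*(q^2 - q - 20) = (q + 2)*(q + 4)*(q - 5)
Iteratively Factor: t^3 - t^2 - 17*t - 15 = (t + 3)*(t^2 - 4*t - 5) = (t - 5)*(t + 3)*(t + 1)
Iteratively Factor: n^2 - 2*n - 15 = (n + 3)*(n - 5)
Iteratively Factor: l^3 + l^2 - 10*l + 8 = (l - 1)*(l^2 + 2*l - 8) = (l - 2)*(l - 1)*(l + 4)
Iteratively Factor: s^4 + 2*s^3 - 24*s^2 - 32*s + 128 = (s + 4)*(s^3 - 2*s^2 - 16*s + 32) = (s - 2)*(s + 4)*(s^2 - 16) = (s - 2)*(s + 4)^2*(s - 4)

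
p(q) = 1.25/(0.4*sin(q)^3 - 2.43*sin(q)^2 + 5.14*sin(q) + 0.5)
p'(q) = 1.25*(-1.2*sin(q)^2*cos(q) + 4.86*sin(q)*cos(q) - 5.14*cos(q))/(0.4*sin(q)^3 - 2.43*sin(q)^2 + 5.14*sin(q) + 0.5)^2 = (-1.5*sin(q)^2 + 6.075*sin(q) - 6.425)*cos(q)/(0.4*sin(q)^3 - 2.43*sin(q)^2 + 5.14*sin(q) + 0.5)^2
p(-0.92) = -0.23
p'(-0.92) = -0.26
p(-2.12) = -0.21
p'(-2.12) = 0.19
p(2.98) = 0.99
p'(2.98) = 3.38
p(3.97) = -0.26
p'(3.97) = 0.35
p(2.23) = 0.39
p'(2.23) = 0.15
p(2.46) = 0.43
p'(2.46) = 0.30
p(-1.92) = -0.18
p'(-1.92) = 0.10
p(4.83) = -0.17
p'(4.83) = -0.03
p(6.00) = -1.10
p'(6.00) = -6.15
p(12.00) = -0.41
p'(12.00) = -0.94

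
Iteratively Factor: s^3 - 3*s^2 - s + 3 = (s + 1)*(s^2 - 4*s + 3) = (s - 3)*(s + 1)*(s - 1)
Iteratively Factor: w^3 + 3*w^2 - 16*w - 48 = (w + 4)*(w^2 - w - 12) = (w + 3)*(w + 4)*(w - 4)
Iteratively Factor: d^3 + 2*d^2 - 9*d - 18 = (d + 3)*(d^2 - d - 6) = (d + 2)*(d + 3)*(d - 3)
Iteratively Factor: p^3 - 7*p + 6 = (p - 1)*(p^2 + p - 6) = (p - 2)*(p - 1)*(p + 3)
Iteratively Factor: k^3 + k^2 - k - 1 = (k + 1)*(k^2 - 1) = (k + 1)^2*(k - 1)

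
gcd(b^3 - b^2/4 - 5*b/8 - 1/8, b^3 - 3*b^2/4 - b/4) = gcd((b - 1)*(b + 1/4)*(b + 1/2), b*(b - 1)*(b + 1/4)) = b^2 - 3*b/4 - 1/4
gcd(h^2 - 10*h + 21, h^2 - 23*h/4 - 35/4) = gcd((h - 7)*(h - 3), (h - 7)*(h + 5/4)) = h - 7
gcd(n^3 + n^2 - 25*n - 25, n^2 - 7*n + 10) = n - 5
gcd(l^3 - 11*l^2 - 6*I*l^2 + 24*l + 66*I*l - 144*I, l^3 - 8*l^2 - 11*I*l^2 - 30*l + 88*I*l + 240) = l^2 + l*(-8 - 6*I) + 48*I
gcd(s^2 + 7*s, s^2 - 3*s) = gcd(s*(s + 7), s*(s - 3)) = s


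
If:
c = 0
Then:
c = 0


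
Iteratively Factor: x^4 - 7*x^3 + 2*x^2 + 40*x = (x)*(x^3 - 7*x^2 + 2*x + 40) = x*(x + 2)*(x^2 - 9*x + 20) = x*(x - 4)*(x + 2)*(x - 5)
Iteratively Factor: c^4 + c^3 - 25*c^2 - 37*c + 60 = (c - 5)*(c^3 + 6*c^2 + 5*c - 12) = (c - 5)*(c + 4)*(c^2 + 2*c - 3) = (c - 5)*(c + 3)*(c + 4)*(c - 1)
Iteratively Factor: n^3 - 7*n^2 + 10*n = (n - 5)*(n^2 - 2*n) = n*(n - 5)*(n - 2)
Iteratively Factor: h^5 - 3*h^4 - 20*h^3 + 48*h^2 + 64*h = (h + 4)*(h^4 - 7*h^3 + 8*h^2 + 16*h) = (h - 4)*(h + 4)*(h^3 - 3*h^2 - 4*h) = (h - 4)^2*(h + 4)*(h^2 + h) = h*(h - 4)^2*(h + 4)*(h + 1)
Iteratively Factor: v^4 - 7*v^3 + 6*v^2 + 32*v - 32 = (v - 4)*(v^3 - 3*v^2 - 6*v + 8) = (v - 4)^2*(v^2 + v - 2) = (v - 4)^2*(v - 1)*(v + 2)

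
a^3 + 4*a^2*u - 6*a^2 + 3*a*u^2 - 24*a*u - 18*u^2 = (a - 6)*(a + u)*(a + 3*u)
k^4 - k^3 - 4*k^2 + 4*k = k*(k - 2)*(k - 1)*(k + 2)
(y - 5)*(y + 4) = y^2 - y - 20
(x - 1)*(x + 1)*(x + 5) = x^3 + 5*x^2 - x - 5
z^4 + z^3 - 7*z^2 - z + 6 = (z - 2)*(z - 1)*(z + 1)*(z + 3)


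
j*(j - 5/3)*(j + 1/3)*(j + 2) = j^4 + 2*j^3/3 - 29*j^2/9 - 10*j/9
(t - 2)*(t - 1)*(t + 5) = t^3 + 2*t^2 - 13*t + 10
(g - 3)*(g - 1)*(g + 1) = g^3 - 3*g^2 - g + 3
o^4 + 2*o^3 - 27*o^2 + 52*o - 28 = (o - 2)^2*(o - 1)*(o + 7)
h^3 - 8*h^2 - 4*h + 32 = (h - 8)*(h - 2)*(h + 2)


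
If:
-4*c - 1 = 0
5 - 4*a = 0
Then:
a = 5/4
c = -1/4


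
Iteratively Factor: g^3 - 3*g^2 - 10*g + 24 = (g + 3)*(g^2 - 6*g + 8) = (g - 2)*(g + 3)*(g - 4)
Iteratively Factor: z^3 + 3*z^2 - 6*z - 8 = (z + 4)*(z^2 - z - 2) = (z + 1)*(z + 4)*(z - 2)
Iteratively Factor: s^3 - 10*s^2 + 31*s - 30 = (s - 5)*(s^2 - 5*s + 6) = (s - 5)*(s - 3)*(s - 2)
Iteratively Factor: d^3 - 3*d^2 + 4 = (d - 2)*(d^2 - d - 2) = (d - 2)^2*(d + 1)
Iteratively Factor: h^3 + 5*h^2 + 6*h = (h + 2)*(h^2 + 3*h) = (h + 2)*(h + 3)*(h)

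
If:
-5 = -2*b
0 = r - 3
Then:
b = 5/2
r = 3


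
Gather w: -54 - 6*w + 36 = -6*w - 18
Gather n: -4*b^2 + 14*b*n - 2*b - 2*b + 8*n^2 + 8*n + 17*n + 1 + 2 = -4*b^2 - 4*b + 8*n^2 + n*(14*b + 25) + 3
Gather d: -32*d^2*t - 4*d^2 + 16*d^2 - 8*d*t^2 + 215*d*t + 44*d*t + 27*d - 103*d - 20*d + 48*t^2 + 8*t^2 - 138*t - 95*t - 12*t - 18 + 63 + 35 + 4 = d^2*(12 - 32*t) + d*(-8*t^2 + 259*t - 96) + 56*t^2 - 245*t + 84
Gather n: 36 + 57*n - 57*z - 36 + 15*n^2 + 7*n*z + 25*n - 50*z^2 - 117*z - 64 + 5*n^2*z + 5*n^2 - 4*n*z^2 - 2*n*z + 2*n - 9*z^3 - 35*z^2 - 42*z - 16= n^2*(5*z + 20) + n*(-4*z^2 + 5*z + 84) - 9*z^3 - 85*z^2 - 216*z - 80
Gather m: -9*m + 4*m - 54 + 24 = -5*m - 30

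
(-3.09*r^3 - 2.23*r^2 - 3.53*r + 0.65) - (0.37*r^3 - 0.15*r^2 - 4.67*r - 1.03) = -3.46*r^3 - 2.08*r^2 + 1.14*r + 1.68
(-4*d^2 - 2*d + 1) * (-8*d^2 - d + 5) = 32*d^4 + 20*d^3 - 26*d^2 - 11*d + 5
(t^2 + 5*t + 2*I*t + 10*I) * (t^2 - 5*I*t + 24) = t^4 + 5*t^3 - 3*I*t^3 + 34*t^2 - 15*I*t^2 + 170*t + 48*I*t + 240*I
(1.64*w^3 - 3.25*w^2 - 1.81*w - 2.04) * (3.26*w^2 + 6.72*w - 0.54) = 5.3464*w^5 + 0.425800000000001*w^4 - 28.6262*w^3 - 17.0586*w^2 - 12.7314*w + 1.1016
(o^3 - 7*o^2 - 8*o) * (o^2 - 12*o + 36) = o^5 - 19*o^4 + 112*o^3 - 156*o^2 - 288*o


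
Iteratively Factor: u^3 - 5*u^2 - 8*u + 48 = (u - 4)*(u^2 - u - 12) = (u - 4)*(u + 3)*(u - 4)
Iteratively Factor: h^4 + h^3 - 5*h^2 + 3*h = (h - 1)*(h^3 + 2*h^2 - 3*h) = (h - 1)^2*(h^2 + 3*h) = (h - 1)^2*(h + 3)*(h)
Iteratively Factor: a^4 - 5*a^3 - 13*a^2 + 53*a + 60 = (a + 3)*(a^3 - 8*a^2 + 11*a + 20) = (a - 5)*(a + 3)*(a^2 - 3*a - 4) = (a - 5)*(a - 4)*(a + 3)*(a + 1)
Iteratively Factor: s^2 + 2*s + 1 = (s + 1)*(s + 1)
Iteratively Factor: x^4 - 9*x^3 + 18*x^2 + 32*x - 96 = (x + 2)*(x^3 - 11*x^2 + 40*x - 48) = (x - 4)*(x + 2)*(x^2 - 7*x + 12) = (x - 4)*(x - 3)*(x + 2)*(x - 4)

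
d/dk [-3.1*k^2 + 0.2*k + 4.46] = 0.2 - 6.2*k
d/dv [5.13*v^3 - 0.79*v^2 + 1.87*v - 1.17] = 15.39*v^2 - 1.58*v + 1.87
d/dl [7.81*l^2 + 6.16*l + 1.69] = 15.62*l + 6.16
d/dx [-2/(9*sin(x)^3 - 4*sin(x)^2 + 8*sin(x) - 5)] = 2*(27*sin(x)^2 - 8*sin(x) + 8)*cos(x)/(9*sin(x)^3 - 4*sin(x)^2 + 8*sin(x) - 5)^2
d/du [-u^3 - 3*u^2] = 3*u*(-u - 2)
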